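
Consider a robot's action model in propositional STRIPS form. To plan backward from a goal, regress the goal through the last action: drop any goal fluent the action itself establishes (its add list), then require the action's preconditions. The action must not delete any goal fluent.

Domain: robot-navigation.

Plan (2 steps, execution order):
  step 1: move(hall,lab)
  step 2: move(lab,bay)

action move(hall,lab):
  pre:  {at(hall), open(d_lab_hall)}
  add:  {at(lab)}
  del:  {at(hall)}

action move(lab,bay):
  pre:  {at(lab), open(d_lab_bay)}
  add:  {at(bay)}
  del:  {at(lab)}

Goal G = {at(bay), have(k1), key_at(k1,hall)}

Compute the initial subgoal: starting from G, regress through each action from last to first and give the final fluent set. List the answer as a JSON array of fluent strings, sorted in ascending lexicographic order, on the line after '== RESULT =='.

Work backward from the goal:
  through step 2 (move(lab,bay)): drop {at(bay)}, keep {have(k1), key_at(k1,hall)}, require {at(lab), open(d_lab_bay)}
    → {at(lab), have(k1), key_at(k1,hall), open(d_lab_bay)}
  through step 1 (move(hall,lab)): drop {at(lab)}, keep {have(k1), key_at(k1,hall), open(d_lab_bay)}, require {at(hall), open(d_lab_hall)}
    → {at(hall), have(k1), key_at(k1,hall), open(d_lab_bay), open(d_lab_hall)}

== RESULT ==
["at(hall)", "have(k1)", "key_at(k1,hall)", "open(d_lab_bay)", "open(d_lab_hall)"]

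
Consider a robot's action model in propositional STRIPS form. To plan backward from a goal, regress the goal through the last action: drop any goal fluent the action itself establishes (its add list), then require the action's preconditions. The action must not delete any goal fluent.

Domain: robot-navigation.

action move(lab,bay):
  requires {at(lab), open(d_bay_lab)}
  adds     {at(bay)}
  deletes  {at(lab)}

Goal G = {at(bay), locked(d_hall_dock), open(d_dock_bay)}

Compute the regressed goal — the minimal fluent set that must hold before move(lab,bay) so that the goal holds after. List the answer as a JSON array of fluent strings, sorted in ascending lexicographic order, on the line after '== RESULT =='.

Regress:
  G ∩ del = {}  (empty — regression defined)
  G \ add = {at(bay), locked(d_hall_dock), open(d_dock_bay)} \ {at(bay)} = {locked(d_hall_dock), open(d_dock_bay)}
  ∪ pre   = {locked(d_hall_dock), open(d_dock_bay)} ∪ {at(lab), open(d_bay_lab)}
          = {at(lab), locked(d_hall_dock), open(d_bay_lab), open(d_dock_bay)}

== RESULT ==
["at(lab)", "locked(d_hall_dock)", "open(d_bay_lab)", "open(d_dock_bay)"]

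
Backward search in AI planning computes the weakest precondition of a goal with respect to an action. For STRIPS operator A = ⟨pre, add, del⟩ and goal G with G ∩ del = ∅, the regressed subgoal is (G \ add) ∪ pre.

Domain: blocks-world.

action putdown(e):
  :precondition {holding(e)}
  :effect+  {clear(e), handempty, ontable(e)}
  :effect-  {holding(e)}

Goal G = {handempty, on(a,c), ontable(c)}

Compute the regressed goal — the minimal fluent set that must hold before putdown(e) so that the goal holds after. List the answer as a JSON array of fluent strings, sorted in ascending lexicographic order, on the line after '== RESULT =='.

Compute (G \ add) ∪ pre:
  G ∩ del = {}  (empty — regression defined)
  G \ add = {handempty, on(a,c), ontable(c)} \ {clear(e), handempty, ontable(e)} = {on(a,c), ontable(c)}
  ∪ pre   = {on(a,c), ontable(c)} ∪ {holding(e)}
          = {holding(e), on(a,c), ontable(c)}

== RESULT ==
["holding(e)", "on(a,c)", "ontable(c)"]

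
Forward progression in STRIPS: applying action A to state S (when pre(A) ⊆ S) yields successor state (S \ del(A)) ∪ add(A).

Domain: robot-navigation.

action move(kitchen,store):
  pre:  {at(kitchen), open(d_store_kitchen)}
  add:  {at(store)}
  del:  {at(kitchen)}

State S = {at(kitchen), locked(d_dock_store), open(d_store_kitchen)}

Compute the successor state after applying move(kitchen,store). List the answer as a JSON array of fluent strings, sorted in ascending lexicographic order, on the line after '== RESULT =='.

Progress:
  pre ⊆ S: {at(kitchen), open(d_store_kitchen)} ⊆ S  — applicable
  S \ del = {locked(d_dock_store), open(d_store_kitchen)}
  ∪ add   = {at(store), locked(d_dock_store), open(d_store_kitchen)}

== RESULT ==
["at(store)", "locked(d_dock_store)", "open(d_store_kitchen)"]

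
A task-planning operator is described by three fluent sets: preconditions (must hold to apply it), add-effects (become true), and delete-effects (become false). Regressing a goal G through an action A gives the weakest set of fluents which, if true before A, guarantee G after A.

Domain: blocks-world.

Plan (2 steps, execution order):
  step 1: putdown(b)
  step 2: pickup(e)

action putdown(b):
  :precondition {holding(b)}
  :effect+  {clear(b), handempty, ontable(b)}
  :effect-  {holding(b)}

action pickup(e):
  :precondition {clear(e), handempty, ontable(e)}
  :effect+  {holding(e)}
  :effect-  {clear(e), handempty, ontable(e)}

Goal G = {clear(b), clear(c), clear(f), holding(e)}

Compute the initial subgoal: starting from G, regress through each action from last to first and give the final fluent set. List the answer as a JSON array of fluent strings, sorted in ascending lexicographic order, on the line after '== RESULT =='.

Work backward from the goal:
  through step 2 (pickup(e)): drop {holding(e)}, keep {clear(b), clear(c), clear(f)}, require {clear(e), handempty, ontable(e)}
    → {clear(b), clear(c), clear(e), clear(f), handempty, ontable(e)}
  through step 1 (putdown(b)): drop {clear(b), handempty}, keep {clear(c), clear(e), clear(f), ontable(e)}, require {holding(b)}
    → {clear(c), clear(e), clear(f), holding(b), ontable(e)}

== RESULT ==
["clear(c)", "clear(e)", "clear(f)", "holding(b)", "ontable(e)"]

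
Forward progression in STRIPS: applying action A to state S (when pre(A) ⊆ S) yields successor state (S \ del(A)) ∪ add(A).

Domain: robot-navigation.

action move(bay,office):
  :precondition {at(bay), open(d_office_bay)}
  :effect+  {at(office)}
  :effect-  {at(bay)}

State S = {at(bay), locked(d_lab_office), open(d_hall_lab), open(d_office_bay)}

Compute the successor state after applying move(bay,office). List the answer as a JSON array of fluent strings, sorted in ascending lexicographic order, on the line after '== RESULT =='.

Compute (S \ del) ∪ add:
  pre ⊆ S: {at(bay), open(d_office_bay)} ⊆ S  — applicable
  S \ del = {locked(d_lab_office), open(d_hall_lab), open(d_office_bay)}
  ∪ add   = {at(office), locked(d_lab_office), open(d_hall_lab), open(d_office_bay)}

== RESULT ==
["at(office)", "locked(d_lab_office)", "open(d_hall_lab)", "open(d_office_bay)"]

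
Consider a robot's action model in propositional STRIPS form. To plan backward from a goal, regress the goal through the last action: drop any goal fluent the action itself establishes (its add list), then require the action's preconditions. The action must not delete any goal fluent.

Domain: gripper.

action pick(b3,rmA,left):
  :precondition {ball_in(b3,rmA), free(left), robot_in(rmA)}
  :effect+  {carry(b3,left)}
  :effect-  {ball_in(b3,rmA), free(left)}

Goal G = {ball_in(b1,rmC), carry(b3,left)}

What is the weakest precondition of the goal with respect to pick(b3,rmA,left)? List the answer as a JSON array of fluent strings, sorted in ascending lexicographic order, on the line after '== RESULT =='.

Compute (G \ add) ∪ pre:
  G ∩ del = {}  (empty — regression defined)
  G \ add = {ball_in(b1,rmC), carry(b3,left)} \ {carry(b3,left)} = {ball_in(b1,rmC)}
  ∪ pre   = {ball_in(b1,rmC)} ∪ {ball_in(b3,rmA), free(left), robot_in(rmA)}
          = {ball_in(b1,rmC), ball_in(b3,rmA), free(left), robot_in(rmA)}

== RESULT ==
["ball_in(b1,rmC)", "ball_in(b3,rmA)", "free(left)", "robot_in(rmA)"]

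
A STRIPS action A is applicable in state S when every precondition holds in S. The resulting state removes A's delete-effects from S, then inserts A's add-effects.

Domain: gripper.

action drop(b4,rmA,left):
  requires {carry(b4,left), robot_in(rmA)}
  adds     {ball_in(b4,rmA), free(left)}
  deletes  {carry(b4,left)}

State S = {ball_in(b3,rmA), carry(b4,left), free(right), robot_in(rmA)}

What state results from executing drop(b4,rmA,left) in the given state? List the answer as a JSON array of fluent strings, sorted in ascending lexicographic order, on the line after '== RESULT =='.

Progress:
  pre ⊆ S: {carry(b4,left), robot_in(rmA)} ⊆ S  — applicable
  S \ del = {ball_in(b3,rmA), free(right), robot_in(rmA)}
  ∪ add   = {ball_in(b3,rmA), ball_in(b4,rmA), free(left), free(right), robot_in(rmA)}

== RESULT ==
["ball_in(b3,rmA)", "ball_in(b4,rmA)", "free(left)", "free(right)", "robot_in(rmA)"]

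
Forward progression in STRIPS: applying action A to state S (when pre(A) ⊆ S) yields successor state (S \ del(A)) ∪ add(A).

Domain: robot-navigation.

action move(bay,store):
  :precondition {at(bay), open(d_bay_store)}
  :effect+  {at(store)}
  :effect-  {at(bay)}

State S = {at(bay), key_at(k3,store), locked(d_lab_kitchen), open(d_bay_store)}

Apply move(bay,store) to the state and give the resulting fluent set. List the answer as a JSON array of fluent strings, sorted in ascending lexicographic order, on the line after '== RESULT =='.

Progress:
  pre ⊆ S: {at(bay), open(d_bay_store)} ⊆ S  — applicable
  S \ del = {key_at(k3,store), locked(d_lab_kitchen), open(d_bay_store)}
  ∪ add   = {at(store), key_at(k3,store), locked(d_lab_kitchen), open(d_bay_store)}

== RESULT ==
["at(store)", "key_at(k3,store)", "locked(d_lab_kitchen)", "open(d_bay_store)"]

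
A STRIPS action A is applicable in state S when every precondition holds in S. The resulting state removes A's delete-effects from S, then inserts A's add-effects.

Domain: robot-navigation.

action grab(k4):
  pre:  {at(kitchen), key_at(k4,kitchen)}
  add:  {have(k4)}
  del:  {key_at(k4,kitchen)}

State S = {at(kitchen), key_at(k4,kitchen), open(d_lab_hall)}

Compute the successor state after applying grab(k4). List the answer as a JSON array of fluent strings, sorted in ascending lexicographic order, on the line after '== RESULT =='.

Progress:
  pre ⊆ S: {at(kitchen), key_at(k4,kitchen)} ⊆ S  — applicable
  S \ del = {at(kitchen), open(d_lab_hall)}
  ∪ add   = {at(kitchen), have(k4), open(d_lab_hall)}

== RESULT ==
["at(kitchen)", "have(k4)", "open(d_lab_hall)"]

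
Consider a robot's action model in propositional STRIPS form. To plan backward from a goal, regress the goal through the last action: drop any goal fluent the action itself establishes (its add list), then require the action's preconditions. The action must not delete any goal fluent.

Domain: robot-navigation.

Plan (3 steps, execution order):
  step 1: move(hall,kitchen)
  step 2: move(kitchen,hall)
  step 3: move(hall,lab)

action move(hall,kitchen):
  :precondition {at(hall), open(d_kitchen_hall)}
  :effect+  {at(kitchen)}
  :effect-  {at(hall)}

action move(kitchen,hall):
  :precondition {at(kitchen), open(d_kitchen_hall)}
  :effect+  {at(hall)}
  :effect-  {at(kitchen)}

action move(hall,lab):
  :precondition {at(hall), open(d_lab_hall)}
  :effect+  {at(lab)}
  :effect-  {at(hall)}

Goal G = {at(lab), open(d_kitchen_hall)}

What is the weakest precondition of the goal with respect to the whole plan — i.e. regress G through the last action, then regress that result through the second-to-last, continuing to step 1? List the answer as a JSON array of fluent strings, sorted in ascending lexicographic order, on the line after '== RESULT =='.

Work backward from the goal:
  through step 3 (move(hall,lab)): drop {at(lab)}, keep {open(d_kitchen_hall)}, require {at(hall), open(d_lab_hall)}
    → {at(hall), open(d_kitchen_hall), open(d_lab_hall)}
  through step 2 (move(kitchen,hall)): drop {at(hall)}, keep {open(d_kitchen_hall), open(d_lab_hall)}, require {at(kitchen), open(d_kitchen_hall)}
    → {at(kitchen), open(d_kitchen_hall), open(d_lab_hall)}
  through step 1 (move(hall,kitchen)): drop {at(kitchen)}, keep {open(d_kitchen_hall), open(d_lab_hall)}, require {at(hall), open(d_kitchen_hall)}
    → {at(hall), open(d_kitchen_hall), open(d_lab_hall)}

== RESULT ==
["at(hall)", "open(d_kitchen_hall)", "open(d_lab_hall)"]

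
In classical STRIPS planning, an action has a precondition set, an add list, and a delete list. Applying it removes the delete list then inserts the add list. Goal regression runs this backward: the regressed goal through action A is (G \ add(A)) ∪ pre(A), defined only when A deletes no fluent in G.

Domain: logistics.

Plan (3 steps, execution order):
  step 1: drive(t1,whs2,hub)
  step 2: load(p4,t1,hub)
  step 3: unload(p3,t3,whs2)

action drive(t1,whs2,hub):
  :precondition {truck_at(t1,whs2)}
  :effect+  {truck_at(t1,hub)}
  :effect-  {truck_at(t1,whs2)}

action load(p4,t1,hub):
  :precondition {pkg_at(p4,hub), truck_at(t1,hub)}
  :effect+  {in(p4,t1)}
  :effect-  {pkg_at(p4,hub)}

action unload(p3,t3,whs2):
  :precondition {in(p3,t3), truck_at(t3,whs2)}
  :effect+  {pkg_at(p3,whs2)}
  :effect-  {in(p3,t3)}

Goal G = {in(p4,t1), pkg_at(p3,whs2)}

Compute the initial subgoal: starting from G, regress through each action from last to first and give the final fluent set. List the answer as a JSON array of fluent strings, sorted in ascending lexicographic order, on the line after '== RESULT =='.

Work backward from the goal:
  through step 3 (unload(p3,t3,whs2)): drop {pkg_at(p3,whs2)}, keep {in(p4,t1)}, require {in(p3,t3), truck_at(t3,whs2)}
    → {in(p3,t3), in(p4,t1), truck_at(t3,whs2)}
  through step 2 (load(p4,t1,hub)): drop {in(p4,t1)}, keep {in(p3,t3), truck_at(t3,whs2)}, require {pkg_at(p4,hub), truck_at(t1,hub)}
    → {in(p3,t3), pkg_at(p4,hub), truck_at(t1,hub), truck_at(t3,whs2)}
  through step 1 (drive(t1,whs2,hub)): drop {truck_at(t1,hub)}, keep {in(p3,t3), pkg_at(p4,hub), truck_at(t3,whs2)}, require {truck_at(t1,whs2)}
    → {in(p3,t3), pkg_at(p4,hub), truck_at(t1,whs2), truck_at(t3,whs2)}

== RESULT ==
["in(p3,t3)", "pkg_at(p4,hub)", "truck_at(t1,whs2)", "truck_at(t3,whs2)"]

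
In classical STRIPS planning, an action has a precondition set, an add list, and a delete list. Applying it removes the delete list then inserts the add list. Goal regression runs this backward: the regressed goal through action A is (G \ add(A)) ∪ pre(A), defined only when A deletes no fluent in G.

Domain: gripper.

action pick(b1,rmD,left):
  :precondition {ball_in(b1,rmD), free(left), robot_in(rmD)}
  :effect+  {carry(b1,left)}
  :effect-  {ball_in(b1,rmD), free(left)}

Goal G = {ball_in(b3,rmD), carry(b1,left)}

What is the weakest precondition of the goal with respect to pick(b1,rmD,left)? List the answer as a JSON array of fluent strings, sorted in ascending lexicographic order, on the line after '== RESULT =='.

Compute (G \ add) ∪ pre:
  G ∩ del = {}  (empty — regression defined)
  G \ add = {ball_in(b3,rmD), carry(b1,left)} \ {carry(b1,left)} = {ball_in(b3,rmD)}
  ∪ pre   = {ball_in(b3,rmD)} ∪ {ball_in(b1,rmD), free(left), robot_in(rmD)}
          = {ball_in(b1,rmD), ball_in(b3,rmD), free(left), robot_in(rmD)}

== RESULT ==
["ball_in(b1,rmD)", "ball_in(b3,rmD)", "free(left)", "robot_in(rmD)"]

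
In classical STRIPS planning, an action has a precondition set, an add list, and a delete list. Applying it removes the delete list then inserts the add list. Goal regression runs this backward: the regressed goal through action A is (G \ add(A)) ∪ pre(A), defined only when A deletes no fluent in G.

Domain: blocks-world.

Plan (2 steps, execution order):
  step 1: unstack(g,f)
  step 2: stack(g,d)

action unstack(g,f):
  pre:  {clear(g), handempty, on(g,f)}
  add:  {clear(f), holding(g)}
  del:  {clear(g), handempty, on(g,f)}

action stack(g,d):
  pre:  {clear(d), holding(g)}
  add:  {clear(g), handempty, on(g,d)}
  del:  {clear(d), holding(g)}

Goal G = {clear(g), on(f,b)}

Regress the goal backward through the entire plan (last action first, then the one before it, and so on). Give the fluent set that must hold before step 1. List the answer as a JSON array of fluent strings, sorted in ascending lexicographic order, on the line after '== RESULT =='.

Regress step by step:
  through step 2 (stack(g,d)): drop {clear(g)}, keep {on(f,b)}, require {clear(d), holding(g)}
    → {clear(d), holding(g), on(f,b)}
  through step 1 (unstack(g,f)): drop {holding(g)}, keep {clear(d), on(f,b)}, require {clear(g), handempty, on(g,f)}
    → {clear(d), clear(g), handempty, on(f,b), on(g,f)}

== RESULT ==
["clear(d)", "clear(g)", "handempty", "on(f,b)", "on(g,f)"]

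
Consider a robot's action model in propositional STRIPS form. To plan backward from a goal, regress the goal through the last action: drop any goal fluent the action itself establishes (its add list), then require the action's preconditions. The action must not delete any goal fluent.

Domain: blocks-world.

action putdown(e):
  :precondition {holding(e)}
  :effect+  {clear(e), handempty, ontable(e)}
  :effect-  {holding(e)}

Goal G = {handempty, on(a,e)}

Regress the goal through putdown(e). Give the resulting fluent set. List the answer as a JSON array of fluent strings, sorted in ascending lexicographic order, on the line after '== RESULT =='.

Regress:
  G ∩ del = {}  (empty — regression defined)
  G \ add = {handempty, on(a,e)} \ {clear(e), handempty, ontable(e)} = {on(a,e)}
  ∪ pre   = {on(a,e)} ∪ {holding(e)}
          = {holding(e), on(a,e)}

== RESULT ==
["holding(e)", "on(a,e)"]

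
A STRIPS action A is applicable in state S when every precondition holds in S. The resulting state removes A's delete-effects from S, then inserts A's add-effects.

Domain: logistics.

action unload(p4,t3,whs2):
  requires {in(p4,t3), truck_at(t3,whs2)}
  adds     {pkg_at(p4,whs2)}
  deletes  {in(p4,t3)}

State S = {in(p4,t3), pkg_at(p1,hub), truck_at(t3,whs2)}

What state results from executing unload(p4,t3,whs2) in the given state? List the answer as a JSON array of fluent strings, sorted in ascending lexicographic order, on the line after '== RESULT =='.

Compute (S \ del) ∪ add:
  pre ⊆ S: {in(p4,t3), truck_at(t3,whs2)} ⊆ S  — applicable
  S \ del = {pkg_at(p1,hub), truck_at(t3,whs2)}
  ∪ add   = {pkg_at(p1,hub), pkg_at(p4,whs2), truck_at(t3,whs2)}

== RESULT ==
["pkg_at(p1,hub)", "pkg_at(p4,whs2)", "truck_at(t3,whs2)"]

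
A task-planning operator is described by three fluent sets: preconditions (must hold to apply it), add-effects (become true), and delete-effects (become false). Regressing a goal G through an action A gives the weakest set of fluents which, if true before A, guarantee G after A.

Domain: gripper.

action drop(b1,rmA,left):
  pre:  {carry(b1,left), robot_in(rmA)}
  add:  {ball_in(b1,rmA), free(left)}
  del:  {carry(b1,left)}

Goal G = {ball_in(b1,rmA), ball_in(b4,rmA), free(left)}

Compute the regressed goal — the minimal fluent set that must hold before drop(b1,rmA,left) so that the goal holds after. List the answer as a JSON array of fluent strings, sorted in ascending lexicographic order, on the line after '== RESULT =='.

Compute (G \ add) ∪ pre:
  G ∩ del = {}  (empty — regression defined)
  G \ add = {ball_in(b1,rmA), ball_in(b4,rmA), free(left)} \ {ball_in(b1,rmA), free(left)} = {ball_in(b4,rmA)}
  ∪ pre   = {ball_in(b4,rmA)} ∪ {carry(b1,left), robot_in(rmA)}
          = {ball_in(b4,rmA), carry(b1,left), robot_in(rmA)}

== RESULT ==
["ball_in(b4,rmA)", "carry(b1,left)", "robot_in(rmA)"]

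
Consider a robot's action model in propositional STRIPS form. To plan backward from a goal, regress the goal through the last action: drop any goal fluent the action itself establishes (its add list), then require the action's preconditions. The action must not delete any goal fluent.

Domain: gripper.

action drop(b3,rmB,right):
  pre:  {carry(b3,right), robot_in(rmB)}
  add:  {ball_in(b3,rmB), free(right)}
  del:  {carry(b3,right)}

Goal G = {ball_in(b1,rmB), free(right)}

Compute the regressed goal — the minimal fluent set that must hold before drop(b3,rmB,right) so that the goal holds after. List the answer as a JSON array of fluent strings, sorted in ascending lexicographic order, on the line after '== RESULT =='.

Compute (G \ add) ∪ pre:
  G ∩ del = {}  (empty — regression defined)
  G \ add = {ball_in(b1,rmB), free(right)} \ {ball_in(b3,rmB), free(right)} = {ball_in(b1,rmB)}
  ∪ pre   = {ball_in(b1,rmB)} ∪ {carry(b3,right), robot_in(rmB)}
          = {ball_in(b1,rmB), carry(b3,right), robot_in(rmB)}

== RESULT ==
["ball_in(b1,rmB)", "carry(b3,right)", "robot_in(rmB)"]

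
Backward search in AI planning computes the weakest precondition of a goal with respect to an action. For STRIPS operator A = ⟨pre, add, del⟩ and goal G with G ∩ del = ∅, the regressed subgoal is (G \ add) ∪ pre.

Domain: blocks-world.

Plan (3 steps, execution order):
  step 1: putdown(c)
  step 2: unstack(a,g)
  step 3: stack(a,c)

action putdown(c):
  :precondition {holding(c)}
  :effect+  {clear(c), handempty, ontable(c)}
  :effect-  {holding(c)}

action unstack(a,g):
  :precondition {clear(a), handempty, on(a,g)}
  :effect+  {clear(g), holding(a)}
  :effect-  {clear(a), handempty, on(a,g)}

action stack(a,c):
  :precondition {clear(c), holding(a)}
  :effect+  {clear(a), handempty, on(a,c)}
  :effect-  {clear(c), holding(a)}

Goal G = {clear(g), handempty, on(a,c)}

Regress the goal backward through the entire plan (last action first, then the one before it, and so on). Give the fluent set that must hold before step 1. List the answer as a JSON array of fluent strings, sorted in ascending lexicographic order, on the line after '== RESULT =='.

Work backward from the goal:
  through step 3 (stack(a,c)): drop {handempty, on(a,c)}, keep {clear(g)}, require {clear(c), holding(a)}
    → {clear(c), clear(g), holding(a)}
  through step 2 (unstack(a,g)): drop {clear(g), holding(a)}, keep {clear(c)}, require {clear(a), handempty, on(a,g)}
    → {clear(a), clear(c), handempty, on(a,g)}
  through step 1 (putdown(c)): drop {clear(c), handempty}, keep {clear(a), on(a,g)}, require {holding(c)}
    → {clear(a), holding(c), on(a,g)}

== RESULT ==
["clear(a)", "holding(c)", "on(a,g)"]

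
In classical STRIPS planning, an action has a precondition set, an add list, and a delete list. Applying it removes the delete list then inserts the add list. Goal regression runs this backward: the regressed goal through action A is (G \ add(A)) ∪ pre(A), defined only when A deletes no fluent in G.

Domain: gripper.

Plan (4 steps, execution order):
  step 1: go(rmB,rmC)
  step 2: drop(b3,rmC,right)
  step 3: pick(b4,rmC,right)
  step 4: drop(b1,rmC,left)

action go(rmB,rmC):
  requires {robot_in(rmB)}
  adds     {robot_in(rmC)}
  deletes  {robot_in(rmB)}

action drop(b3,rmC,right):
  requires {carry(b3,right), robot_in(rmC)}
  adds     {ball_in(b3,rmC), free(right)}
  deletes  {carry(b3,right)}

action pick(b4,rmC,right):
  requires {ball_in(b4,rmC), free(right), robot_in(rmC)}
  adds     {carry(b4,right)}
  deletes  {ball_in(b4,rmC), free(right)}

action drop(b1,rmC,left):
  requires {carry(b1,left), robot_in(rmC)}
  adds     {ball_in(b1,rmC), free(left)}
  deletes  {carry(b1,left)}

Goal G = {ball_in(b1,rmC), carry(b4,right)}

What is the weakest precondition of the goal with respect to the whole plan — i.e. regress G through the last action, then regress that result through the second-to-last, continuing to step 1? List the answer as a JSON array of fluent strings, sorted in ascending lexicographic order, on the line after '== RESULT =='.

Work backward from the goal:
  through step 4 (drop(b1,rmC,left)): drop {ball_in(b1,rmC)}, keep {carry(b4,right)}, require {carry(b1,left), robot_in(rmC)}
    → {carry(b1,left), carry(b4,right), robot_in(rmC)}
  through step 3 (pick(b4,rmC,right)): drop {carry(b4,right)}, keep {carry(b1,left), robot_in(rmC)}, require {ball_in(b4,rmC), free(right), robot_in(rmC)}
    → {ball_in(b4,rmC), carry(b1,left), free(right), robot_in(rmC)}
  through step 2 (drop(b3,rmC,right)): drop {free(right)}, keep {ball_in(b4,rmC), carry(b1,left), robot_in(rmC)}, require {carry(b3,right), robot_in(rmC)}
    → {ball_in(b4,rmC), carry(b1,left), carry(b3,right), robot_in(rmC)}
  through step 1 (go(rmB,rmC)): drop {robot_in(rmC)}, keep {ball_in(b4,rmC), carry(b1,left), carry(b3,right)}, require {robot_in(rmB)}
    → {ball_in(b4,rmC), carry(b1,left), carry(b3,right), robot_in(rmB)}

== RESULT ==
["ball_in(b4,rmC)", "carry(b1,left)", "carry(b3,right)", "robot_in(rmB)"]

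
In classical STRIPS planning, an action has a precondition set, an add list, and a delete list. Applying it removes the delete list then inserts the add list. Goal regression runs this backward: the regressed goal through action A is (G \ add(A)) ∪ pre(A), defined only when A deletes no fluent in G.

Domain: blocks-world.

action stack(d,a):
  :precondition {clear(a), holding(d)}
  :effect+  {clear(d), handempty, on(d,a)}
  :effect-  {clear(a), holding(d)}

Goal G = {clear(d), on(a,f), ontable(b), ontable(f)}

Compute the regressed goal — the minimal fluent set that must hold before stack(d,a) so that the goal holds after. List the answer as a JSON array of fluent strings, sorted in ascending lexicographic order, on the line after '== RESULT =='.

Compute (G \ add) ∪ pre:
  G ∩ del = {}  (empty — regression defined)
  G \ add = {clear(d), on(a,f), ontable(b), ontable(f)} \ {clear(d), handempty, on(d,a)} = {on(a,f), ontable(b), ontable(f)}
  ∪ pre   = {on(a,f), ontable(b), ontable(f)} ∪ {clear(a), holding(d)}
          = {clear(a), holding(d), on(a,f), ontable(b), ontable(f)}

== RESULT ==
["clear(a)", "holding(d)", "on(a,f)", "ontable(b)", "ontable(f)"]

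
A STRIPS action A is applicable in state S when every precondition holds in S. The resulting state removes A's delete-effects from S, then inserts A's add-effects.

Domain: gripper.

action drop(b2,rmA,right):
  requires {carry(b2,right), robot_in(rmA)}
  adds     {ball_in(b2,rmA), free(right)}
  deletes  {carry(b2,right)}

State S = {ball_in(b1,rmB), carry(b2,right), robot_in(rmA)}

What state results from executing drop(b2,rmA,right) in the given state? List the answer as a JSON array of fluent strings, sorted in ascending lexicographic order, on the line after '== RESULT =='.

Progress:
  pre ⊆ S: {carry(b2,right), robot_in(rmA)} ⊆ S  — applicable
  S \ del = {ball_in(b1,rmB), robot_in(rmA)}
  ∪ add   = {ball_in(b1,rmB), ball_in(b2,rmA), free(right), robot_in(rmA)}

== RESULT ==
["ball_in(b1,rmB)", "ball_in(b2,rmA)", "free(right)", "robot_in(rmA)"]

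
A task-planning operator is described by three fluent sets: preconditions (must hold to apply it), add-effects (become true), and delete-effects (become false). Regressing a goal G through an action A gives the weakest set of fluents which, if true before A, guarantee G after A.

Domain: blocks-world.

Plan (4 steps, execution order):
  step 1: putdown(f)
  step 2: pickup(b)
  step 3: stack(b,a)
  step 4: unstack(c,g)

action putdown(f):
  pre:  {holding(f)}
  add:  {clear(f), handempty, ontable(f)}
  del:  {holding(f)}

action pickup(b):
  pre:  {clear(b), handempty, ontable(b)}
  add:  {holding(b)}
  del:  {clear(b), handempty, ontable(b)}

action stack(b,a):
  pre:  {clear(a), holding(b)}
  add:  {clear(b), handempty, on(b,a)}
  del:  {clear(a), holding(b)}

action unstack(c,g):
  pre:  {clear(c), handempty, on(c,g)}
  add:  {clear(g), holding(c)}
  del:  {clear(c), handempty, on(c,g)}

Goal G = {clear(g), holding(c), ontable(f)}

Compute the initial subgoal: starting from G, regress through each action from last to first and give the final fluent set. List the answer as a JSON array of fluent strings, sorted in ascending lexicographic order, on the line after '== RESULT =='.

Work backward from the goal:
  through step 4 (unstack(c,g)): drop {clear(g), holding(c)}, keep {ontable(f)}, require {clear(c), handempty, on(c,g)}
    → {clear(c), handempty, on(c,g), ontable(f)}
  through step 3 (stack(b,a)): drop {handempty}, keep {clear(c), on(c,g), ontable(f)}, require {clear(a), holding(b)}
    → {clear(a), clear(c), holding(b), on(c,g), ontable(f)}
  through step 2 (pickup(b)): drop {holding(b)}, keep {clear(a), clear(c), on(c,g), ontable(f)}, require {clear(b), handempty, ontable(b)}
    → {clear(a), clear(b), clear(c), handempty, on(c,g), ontable(b), ontable(f)}
  through step 1 (putdown(f)): drop {handempty, ontable(f)}, keep {clear(a), clear(b), clear(c), on(c,g), ontable(b)}, require {holding(f)}
    → {clear(a), clear(b), clear(c), holding(f), on(c,g), ontable(b)}

== RESULT ==
["clear(a)", "clear(b)", "clear(c)", "holding(f)", "on(c,g)", "ontable(b)"]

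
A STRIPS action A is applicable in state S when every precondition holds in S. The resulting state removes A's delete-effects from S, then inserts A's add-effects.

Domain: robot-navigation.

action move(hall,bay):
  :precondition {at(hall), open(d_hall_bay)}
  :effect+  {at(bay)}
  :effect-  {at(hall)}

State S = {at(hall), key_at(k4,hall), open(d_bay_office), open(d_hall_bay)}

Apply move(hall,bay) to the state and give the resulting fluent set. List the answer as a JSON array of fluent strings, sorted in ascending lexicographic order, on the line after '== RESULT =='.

Progress:
  pre ⊆ S: {at(hall), open(d_hall_bay)} ⊆ S  — applicable
  S \ del = {key_at(k4,hall), open(d_bay_office), open(d_hall_bay)}
  ∪ add   = {at(bay), key_at(k4,hall), open(d_bay_office), open(d_hall_bay)}

== RESULT ==
["at(bay)", "key_at(k4,hall)", "open(d_bay_office)", "open(d_hall_bay)"]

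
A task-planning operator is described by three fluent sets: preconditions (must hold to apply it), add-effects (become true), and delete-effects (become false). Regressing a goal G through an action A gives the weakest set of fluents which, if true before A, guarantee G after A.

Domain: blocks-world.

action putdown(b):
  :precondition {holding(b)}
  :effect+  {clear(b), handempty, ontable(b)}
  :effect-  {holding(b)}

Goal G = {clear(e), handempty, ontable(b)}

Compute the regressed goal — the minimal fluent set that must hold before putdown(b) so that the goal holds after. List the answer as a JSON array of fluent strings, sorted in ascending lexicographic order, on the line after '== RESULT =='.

Regress:
  G ∩ del = {}  (empty — regression defined)
  G \ add = {clear(e), handempty, ontable(b)} \ {clear(b), handempty, ontable(b)} = {clear(e)}
  ∪ pre   = {clear(e)} ∪ {holding(b)}
          = {clear(e), holding(b)}

== RESULT ==
["clear(e)", "holding(b)"]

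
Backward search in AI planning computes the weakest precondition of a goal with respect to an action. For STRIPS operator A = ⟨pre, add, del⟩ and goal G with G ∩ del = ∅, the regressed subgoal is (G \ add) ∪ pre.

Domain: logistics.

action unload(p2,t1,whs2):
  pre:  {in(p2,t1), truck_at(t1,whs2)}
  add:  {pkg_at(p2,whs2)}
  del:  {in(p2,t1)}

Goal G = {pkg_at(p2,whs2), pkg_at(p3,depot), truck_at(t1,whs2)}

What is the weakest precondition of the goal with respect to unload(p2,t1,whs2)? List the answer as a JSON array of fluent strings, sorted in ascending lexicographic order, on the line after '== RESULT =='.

Compute (G \ add) ∪ pre:
  G ∩ del = {}  (empty — regression defined)
  G \ add = {pkg_at(p2,whs2), pkg_at(p3,depot), truck_at(t1,whs2)} \ {pkg_at(p2,whs2)} = {pkg_at(p3,depot), truck_at(t1,whs2)}
  ∪ pre   = {pkg_at(p3,depot), truck_at(t1,whs2)} ∪ {in(p2,t1), truck_at(t1,whs2)}
          = {in(p2,t1), pkg_at(p3,depot), truck_at(t1,whs2)}

== RESULT ==
["in(p2,t1)", "pkg_at(p3,depot)", "truck_at(t1,whs2)"]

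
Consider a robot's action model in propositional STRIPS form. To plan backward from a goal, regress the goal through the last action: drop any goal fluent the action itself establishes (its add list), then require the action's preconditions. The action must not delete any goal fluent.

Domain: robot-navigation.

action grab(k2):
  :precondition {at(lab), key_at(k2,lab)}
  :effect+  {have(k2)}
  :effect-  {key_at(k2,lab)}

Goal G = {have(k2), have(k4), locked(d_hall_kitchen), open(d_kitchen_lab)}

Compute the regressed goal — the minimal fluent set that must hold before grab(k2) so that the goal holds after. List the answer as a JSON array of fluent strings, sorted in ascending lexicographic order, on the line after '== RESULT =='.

Regress:
  G ∩ del = {}  (empty — regression defined)
  G \ add = {have(k2), have(k4), locked(d_hall_kitchen), open(d_kitchen_lab)} \ {have(k2)} = {have(k4), locked(d_hall_kitchen), open(d_kitchen_lab)}
  ∪ pre   = {have(k4), locked(d_hall_kitchen), open(d_kitchen_lab)} ∪ {at(lab), key_at(k2,lab)}
          = {at(lab), have(k4), key_at(k2,lab), locked(d_hall_kitchen), open(d_kitchen_lab)}

== RESULT ==
["at(lab)", "have(k4)", "key_at(k2,lab)", "locked(d_hall_kitchen)", "open(d_kitchen_lab)"]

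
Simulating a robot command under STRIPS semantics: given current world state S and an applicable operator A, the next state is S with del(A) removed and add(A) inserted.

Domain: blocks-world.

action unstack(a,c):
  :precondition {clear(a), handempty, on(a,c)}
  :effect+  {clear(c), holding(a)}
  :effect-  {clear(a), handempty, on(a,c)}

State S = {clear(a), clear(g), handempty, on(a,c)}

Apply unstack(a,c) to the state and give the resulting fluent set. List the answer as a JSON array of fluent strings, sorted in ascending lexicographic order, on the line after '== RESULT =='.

Progress:
  pre ⊆ S: {clear(a), handempty, on(a,c)} ⊆ S  — applicable
  S \ del = {clear(g)}
  ∪ add   = {clear(c), clear(g), holding(a)}

== RESULT ==
["clear(c)", "clear(g)", "holding(a)"]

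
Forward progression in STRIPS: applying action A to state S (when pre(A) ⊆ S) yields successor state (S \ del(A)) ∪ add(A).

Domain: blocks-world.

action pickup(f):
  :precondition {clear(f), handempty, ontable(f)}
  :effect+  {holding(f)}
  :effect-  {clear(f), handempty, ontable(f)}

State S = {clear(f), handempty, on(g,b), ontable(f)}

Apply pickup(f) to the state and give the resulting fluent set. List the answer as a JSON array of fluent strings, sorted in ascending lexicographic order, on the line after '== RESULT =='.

Progress:
  pre ⊆ S: {clear(f), handempty, ontable(f)} ⊆ S  — applicable
  S \ del = {on(g,b)}
  ∪ add   = {holding(f), on(g,b)}

== RESULT ==
["holding(f)", "on(g,b)"]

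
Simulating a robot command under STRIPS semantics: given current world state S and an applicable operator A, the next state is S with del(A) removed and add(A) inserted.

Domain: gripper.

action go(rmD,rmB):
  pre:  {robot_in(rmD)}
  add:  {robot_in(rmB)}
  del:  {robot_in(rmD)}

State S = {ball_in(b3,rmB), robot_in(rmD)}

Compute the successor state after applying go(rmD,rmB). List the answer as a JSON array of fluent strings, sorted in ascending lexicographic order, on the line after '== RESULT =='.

Compute (S \ del) ∪ add:
  pre ⊆ S: {robot_in(rmD)} ⊆ S  — applicable
  S \ del = {ball_in(b3,rmB)}
  ∪ add   = {ball_in(b3,rmB), robot_in(rmB)}

== RESULT ==
["ball_in(b3,rmB)", "robot_in(rmB)"]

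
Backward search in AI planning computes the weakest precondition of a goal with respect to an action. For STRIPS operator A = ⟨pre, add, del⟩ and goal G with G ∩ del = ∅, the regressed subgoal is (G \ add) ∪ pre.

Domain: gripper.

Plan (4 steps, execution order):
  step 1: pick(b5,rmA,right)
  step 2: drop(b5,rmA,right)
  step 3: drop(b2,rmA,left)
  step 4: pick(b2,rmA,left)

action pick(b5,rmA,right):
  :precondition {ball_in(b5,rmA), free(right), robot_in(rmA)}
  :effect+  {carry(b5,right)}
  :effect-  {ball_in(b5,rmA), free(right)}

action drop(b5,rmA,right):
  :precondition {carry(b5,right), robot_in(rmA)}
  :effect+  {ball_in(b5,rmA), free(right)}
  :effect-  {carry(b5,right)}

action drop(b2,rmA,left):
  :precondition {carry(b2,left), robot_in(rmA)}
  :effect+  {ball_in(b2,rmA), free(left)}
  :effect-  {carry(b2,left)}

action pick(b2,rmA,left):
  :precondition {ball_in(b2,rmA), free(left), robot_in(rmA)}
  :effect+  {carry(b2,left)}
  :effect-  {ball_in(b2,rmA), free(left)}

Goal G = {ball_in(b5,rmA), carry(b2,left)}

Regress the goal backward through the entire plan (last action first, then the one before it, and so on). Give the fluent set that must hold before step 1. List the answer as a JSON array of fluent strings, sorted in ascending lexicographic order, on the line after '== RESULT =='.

Work backward from the goal:
  through step 4 (pick(b2,rmA,left)): drop {carry(b2,left)}, keep {ball_in(b5,rmA)}, require {ball_in(b2,rmA), free(left), robot_in(rmA)}
    → {ball_in(b2,rmA), ball_in(b5,rmA), free(left), robot_in(rmA)}
  through step 3 (drop(b2,rmA,left)): drop {ball_in(b2,rmA), free(left)}, keep {ball_in(b5,rmA), robot_in(rmA)}, require {carry(b2,left), robot_in(rmA)}
    → {ball_in(b5,rmA), carry(b2,left), robot_in(rmA)}
  through step 2 (drop(b5,rmA,right)): drop {ball_in(b5,rmA)}, keep {carry(b2,left), robot_in(rmA)}, require {carry(b5,right), robot_in(rmA)}
    → {carry(b2,left), carry(b5,right), robot_in(rmA)}
  through step 1 (pick(b5,rmA,right)): drop {carry(b5,right)}, keep {carry(b2,left), robot_in(rmA)}, require {ball_in(b5,rmA), free(right), robot_in(rmA)}
    → {ball_in(b5,rmA), carry(b2,left), free(right), robot_in(rmA)}

== RESULT ==
["ball_in(b5,rmA)", "carry(b2,left)", "free(right)", "robot_in(rmA)"]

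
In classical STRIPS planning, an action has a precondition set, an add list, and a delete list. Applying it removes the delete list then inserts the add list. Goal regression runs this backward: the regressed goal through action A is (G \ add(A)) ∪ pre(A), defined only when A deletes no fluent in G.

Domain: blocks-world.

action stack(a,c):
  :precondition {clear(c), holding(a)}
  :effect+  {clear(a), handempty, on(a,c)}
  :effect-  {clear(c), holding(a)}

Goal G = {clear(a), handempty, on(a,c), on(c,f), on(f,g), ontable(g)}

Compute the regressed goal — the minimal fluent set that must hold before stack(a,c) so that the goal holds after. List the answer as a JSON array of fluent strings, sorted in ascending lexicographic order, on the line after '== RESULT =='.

Regress:
  G ∩ del = {}  (empty — regression defined)
  G \ add = {clear(a), handempty, on(a,c), on(c,f), on(f,g), ontable(g)} \ {clear(a), handempty, on(a,c)} = {on(c,f), on(f,g), ontable(g)}
  ∪ pre   = {on(c,f), on(f,g), ontable(g)} ∪ {clear(c), holding(a)}
          = {clear(c), holding(a), on(c,f), on(f,g), ontable(g)}

== RESULT ==
["clear(c)", "holding(a)", "on(c,f)", "on(f,g)", "ontable(g)"]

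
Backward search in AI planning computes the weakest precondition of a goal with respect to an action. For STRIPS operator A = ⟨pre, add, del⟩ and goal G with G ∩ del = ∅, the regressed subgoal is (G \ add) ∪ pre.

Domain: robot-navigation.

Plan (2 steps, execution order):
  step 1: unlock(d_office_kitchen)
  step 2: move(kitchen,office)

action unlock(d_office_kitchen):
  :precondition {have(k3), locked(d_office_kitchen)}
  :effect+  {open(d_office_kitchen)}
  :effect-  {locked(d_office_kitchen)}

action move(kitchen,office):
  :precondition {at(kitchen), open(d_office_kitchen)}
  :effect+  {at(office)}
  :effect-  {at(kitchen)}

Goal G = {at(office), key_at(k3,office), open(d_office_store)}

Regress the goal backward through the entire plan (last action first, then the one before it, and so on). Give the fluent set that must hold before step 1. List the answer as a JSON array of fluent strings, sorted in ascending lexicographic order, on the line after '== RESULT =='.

Work backward from the goal:
  through step 2 (move(kitchen,office)): drop {at(office)}, keep {key_at(k3,office), open(d_office_store)}, require {at(kitchen), open(d_office_kitchen)}
    → {at(kitchen), key_at(k3,office), open(d_office_kitchen), open(d_office_store)}
  through step 1 (unlock(d_office_kitchen)): drop {open(d_office_kitchen)}, keep {at(kitchen), key_at(k3,office), open(d_office_store)}, require {have(k3), locked(d_office_kitchen)}
    → {at(kitchen), have(k3), key_at(k3,office), locked(d_office_kitchen), open(d_office_store)}

== RESULT ==
["at(kitchen)", "have(k3)", "key_at(k3,office)", "locked(d_office_kitchen)", "open(d_office_store)"]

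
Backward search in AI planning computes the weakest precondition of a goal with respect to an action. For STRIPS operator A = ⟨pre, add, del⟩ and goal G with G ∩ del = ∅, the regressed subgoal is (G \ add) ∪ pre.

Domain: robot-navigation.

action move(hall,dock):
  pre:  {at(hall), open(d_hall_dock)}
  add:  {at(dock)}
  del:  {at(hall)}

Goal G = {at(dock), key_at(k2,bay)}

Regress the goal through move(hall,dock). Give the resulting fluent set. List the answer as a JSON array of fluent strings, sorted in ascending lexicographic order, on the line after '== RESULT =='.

Regress:
  G ∩ del = {}  (empty — regression defined)
  G \ add = {at(dock), key_at(k2,bay)} \ {at(dock)} = {key_at(k2,bay)}
  ∪ pre   = {key_at(k2,bay)} ∪ {at(hall), open(d_hall_dock)}
          = {at(hall), key_at(k2,bay), open(d_hall_dock)}

== RESULT ==
["at(hall)", "key_at(k2,bay)", "open(d_hall_dock)"]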